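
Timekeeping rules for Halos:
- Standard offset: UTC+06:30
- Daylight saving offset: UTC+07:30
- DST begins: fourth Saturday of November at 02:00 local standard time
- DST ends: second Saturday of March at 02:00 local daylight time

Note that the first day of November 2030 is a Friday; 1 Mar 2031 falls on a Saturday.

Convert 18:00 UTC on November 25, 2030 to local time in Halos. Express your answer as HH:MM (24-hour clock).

01:30

1 November 2030 is a Friday, so the first Saturday is November 2 and the fourth is November 23.
1 March 2031 is a Saturday, so the first Saturday is March 1 and the second is March 8.
At the standard offset (UTC+06:30), 18:00 UTC + 6h30m = 00:30 Halos standard time (rolling into the next day, 26 November 2030).
Daylight saving runs 23 November 2030 – 8 March 2031; the standard-time date in Halos, November 26, 2030, is inside that window, so Halos is at UTC+07:30.
18:00 UTC + 7h30m = 01:30 local (rolling into the next day, 26 November 2030).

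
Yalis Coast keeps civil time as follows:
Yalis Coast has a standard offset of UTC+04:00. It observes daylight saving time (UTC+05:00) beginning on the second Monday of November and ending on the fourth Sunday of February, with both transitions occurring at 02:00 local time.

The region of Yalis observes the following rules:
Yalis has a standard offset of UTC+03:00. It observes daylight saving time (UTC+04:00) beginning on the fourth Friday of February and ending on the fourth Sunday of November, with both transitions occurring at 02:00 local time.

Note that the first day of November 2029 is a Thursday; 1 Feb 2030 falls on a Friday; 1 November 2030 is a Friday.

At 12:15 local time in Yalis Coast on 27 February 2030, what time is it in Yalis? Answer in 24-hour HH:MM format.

12:15

1 November 2029 is a Thursday, so the first Monday is November 5 and the second is November 12.
1 February 2030 is a Friday, so the first Sunday is February 3 and the fourth is February 24.
Daylight saving runs 12 November 2029 – 24 February 2030; 27 February 2030 is outside that window, so Yalis Coast is on standard time at UTC+04:00.
12:15 Yalis Coast − 4h = 08:15 UTC.
1 February 2030 is a Friday, so the first Friday is February 1 and the fourth is February 22.
1 November 2030 is a Friday, so the first Sunday is November 3 and the fourth is November 24.
At the standard offset (UTC+03:00), 08:15 UTC + 3h = 11:15 Yalis standard time.
Daylight saving runs 22 February – 24 November; the standard-time date in Yalis, 27 February 2030, is inside that window, so Yalis is at UTC+04:00.
08:15 UTC + 4h = 12:15 Yalis.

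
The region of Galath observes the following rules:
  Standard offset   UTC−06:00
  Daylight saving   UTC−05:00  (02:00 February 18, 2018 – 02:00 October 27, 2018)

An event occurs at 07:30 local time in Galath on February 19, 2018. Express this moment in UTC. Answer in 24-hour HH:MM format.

12:30

February 19, 2018 lies within the daylight-saving period (18 February – 27 October), so Galath is on daylight time, UTC−05:00.
07:30 local + 5h = 12:30 UTC.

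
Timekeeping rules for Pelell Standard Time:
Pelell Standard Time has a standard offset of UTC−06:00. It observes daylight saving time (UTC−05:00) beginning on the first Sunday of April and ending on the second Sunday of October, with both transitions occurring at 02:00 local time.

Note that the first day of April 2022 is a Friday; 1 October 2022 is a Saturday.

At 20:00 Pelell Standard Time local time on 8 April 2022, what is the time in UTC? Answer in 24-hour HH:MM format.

1 April 2022 is a Friday, so the first Sunday is April 3.
1 October 2022 is a Saturday, so the first Sunday is October 2 and the second is October 9.
8 April 2022 falls between 3 April and 9 October, so daylight saving is in effect and Pelell Standard Time is at UTC−05:00.
20:00 local + 5h = 01:00 UTC (rolling into the next day, 9 April 2022).

01:00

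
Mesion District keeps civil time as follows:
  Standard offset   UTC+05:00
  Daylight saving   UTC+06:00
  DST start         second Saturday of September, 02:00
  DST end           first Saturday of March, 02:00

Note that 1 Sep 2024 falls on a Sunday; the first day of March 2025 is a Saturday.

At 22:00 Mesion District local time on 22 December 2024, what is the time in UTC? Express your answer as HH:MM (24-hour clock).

16:00

1 September 2024 is a Sunday, so the first Saturday is September 7 and the second is September 14.
1 March 2025 is a Saturday, so the first Saturday is March 1.
22 December 2024 lies within the daylight-saving period (14 September 2024 – 1 March 2025), so Mesion District is on daylight time, UTC+06:00.
22:00 local − 6h = 16:00 UTC.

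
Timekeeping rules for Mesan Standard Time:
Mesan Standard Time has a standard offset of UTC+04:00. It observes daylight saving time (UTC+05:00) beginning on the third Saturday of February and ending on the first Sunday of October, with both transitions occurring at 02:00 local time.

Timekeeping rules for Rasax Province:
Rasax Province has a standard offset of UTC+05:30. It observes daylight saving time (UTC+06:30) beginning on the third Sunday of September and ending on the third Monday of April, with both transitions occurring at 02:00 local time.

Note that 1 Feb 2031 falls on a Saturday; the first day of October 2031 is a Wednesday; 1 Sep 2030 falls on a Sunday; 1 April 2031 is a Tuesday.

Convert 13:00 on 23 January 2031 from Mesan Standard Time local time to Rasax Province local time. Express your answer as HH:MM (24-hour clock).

1 February 2031 is a Saturday, so the first Saturday is February 1 and the third is February 15.
1 October 2031 is a Wednesday, so the first Sunday is October 5.
23 January 2031 does not fall between 15 February and 5 October, so daylight saving is not in effect and Mesan Standard Time is at UTC+04:00.
13:00 Mesan Standard Time − 4h = 09:00 UTC.
1 September 2030 is a Sunday, so the first Sunday is September 1 and the third is September 15.
1 April 2031 is a Tuesday, so the first Monday is April 7 and the third is April 21.
At the standard offset (UTC+05:30), 09:00 UTC + 5h30m = 14:30 Rasax Province standard time.
The standard-time date in Rasax Province, 23 January 2031, lies within the daylight-saving period (15 September 2030 – 21 April 2031), so Rasax Province is on daylight time, UTC+06:30.
09:00 UTC + 6h30m = 15:30 Rasax Province.

15:30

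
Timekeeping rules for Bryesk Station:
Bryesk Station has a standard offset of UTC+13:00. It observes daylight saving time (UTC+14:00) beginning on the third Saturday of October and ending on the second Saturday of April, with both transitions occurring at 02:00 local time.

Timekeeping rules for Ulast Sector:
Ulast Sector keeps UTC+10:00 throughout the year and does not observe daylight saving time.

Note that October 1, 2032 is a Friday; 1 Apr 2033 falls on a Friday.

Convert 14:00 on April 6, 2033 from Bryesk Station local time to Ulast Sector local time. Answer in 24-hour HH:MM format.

1 October 2032 is a Friday, so the first Saturday is October 2 and the third is October 16.
1 April 2033 is a Friday, so the first Saturday is April 2 and the second is April 9.
April 6, 2033 lies within the daylight-saving period (16 October 2032 – 9 April 2033), so Bryesk Station is on daylight time, UTC+14:00.
14:00 Bryesk Station − 14h = 00:00 UTC.
Ulast Sector stays on UTC+10:00 all year.
00:00 UTC + 10h = 10:00 Ulast Sector.

10:00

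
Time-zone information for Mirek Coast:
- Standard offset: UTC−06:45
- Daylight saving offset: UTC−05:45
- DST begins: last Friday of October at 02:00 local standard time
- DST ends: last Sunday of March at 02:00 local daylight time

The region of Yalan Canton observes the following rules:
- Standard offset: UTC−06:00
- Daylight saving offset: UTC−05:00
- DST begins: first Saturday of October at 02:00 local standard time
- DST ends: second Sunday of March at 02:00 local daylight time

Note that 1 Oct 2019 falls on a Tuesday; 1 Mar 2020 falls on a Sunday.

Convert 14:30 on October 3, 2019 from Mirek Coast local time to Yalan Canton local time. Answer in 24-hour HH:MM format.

15:15

1 October 2019 is a Tuesday, so Fridays fall on 4, 11, 18, 25; the last is October 25.
1 March 2020 is a Sunday, so Sundays fall on 1, 8, 15, 22, 29; the last is March 29.
October 3, 2019 is outside the daylight-saving period (25 October 2019 – 29 March 2020), so Mirek Coast is on standard time, UTC−06:45.
14:30 Mirek Coast + 6h45m = 21:15 UTC.
1 October 2019 is a Tuesday, so the first Saturday is October 5.
1 March 2020 is a Sunday, so the first Sunday is March 1 and the second is March 8.
At the standard offset (UTC−06:00), 21:15 UTC − 6h = 15:15 Yalan Canton standard time.
The standard-time date in Yalan Canton, October 3, 2019, does not fall between 5 October 2019 and 8 March 2020, so daylight saving is not in effect and Yalan Canton is at UTC−06:00.
21:15 UTC − 6h = 15:15 Yalan Canton.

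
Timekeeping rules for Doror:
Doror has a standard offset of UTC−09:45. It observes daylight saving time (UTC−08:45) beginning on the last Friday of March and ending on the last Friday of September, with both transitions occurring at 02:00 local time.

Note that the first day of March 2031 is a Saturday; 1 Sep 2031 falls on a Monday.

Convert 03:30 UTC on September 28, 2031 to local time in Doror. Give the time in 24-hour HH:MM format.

1 March 2031 is a Saturday, so Fridays fall on 7, 14, 21, 28; the last is March 28.
1 September 2031 is a Monday, so Fridays fall on 5, 12, 19, 26; the last is September 26.
At the standard offset (UTC−09:45), 03:30 UTC − 9h45m = 17:45 Doror standard time (rolling into the previous day, 27 September 2031).
The standard-time date in Doror, September 27, 2031, is outside the daylight-saving period (28 March – 26 September), so Doror is on standard time, UTC−09:45.
03:30 UTC − 9h45m = 17:45 local (rolling into the previous day, 27 September 2031).

17:45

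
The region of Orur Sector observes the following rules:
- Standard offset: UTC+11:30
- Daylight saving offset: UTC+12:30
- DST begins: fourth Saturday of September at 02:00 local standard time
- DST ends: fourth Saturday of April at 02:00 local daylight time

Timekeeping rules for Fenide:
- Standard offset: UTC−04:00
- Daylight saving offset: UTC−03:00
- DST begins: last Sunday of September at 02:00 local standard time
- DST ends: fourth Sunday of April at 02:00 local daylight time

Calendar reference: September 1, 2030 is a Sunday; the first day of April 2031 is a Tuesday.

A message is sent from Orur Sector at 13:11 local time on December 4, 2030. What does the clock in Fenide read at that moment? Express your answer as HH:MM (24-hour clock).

21:41

1 September 2030 is a Sunday, so the first Saturday is September 7 and the fourth is September 28.
1 April 2031 is a Tuesday, so the first Saturday is April 5 and the fourth is April 26.
December 4, 2030 falls between 28 September 2030 and 26 April 2031, so daylight saving is in effect and Orur Sector is at UTC+12:30.
13:11 Orur Sector − 12h30m = 00:41 UTC.
1 September 2030 is a Sunday, so Sundays fall on 1, 8, 15, 22, 29; the last is September 29.
1 April 2031 is a Tuesday, so the first Sunday is April 6 and the fourth is April 27.
At the standard offset (UTC−04:00), 00:41 UTC − 4h = 20:41 Fenide standard time (rolling into the previous day, 3 December 2030).
The standard-time date in Fenide, December 3, 2030, lies within the daylight-saving period (29 September 2030 – 27 April 2031), so Fenide is on daylight time, UTC−03:00.
00:41 UTC − 3h = 21:41 Fenide (rolling into the previous day, 3 December 2030).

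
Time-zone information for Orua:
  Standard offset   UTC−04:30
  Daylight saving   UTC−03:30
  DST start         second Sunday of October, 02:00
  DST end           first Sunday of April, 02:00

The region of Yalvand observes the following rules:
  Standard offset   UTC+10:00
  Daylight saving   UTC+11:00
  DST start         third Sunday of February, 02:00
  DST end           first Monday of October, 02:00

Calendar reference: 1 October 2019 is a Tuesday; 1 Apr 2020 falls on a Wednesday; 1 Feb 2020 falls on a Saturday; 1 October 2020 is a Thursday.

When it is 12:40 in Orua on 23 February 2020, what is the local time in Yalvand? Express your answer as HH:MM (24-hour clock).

1 October 2019 is a Tuesday, so the first Sunday is October 6 and the second is October 13.
1 April 2020 is a Wednesday, so the first Sunday is April 5.
Daylight saving runs 13 October 2019 – 5 April 2020; 23 February 2020 is inside that window, so Orua is at UTC−03:30.
12:40 Orua + 3h30m = 16:10 UTC.
1 February 2020 is a Saturday, so the first Sunday is February 2 and the third is February 16.
1 October 2020 is a Thursday, so the first Monday is October 5.
At the standard offset (UTC+10:00), 16:10 UTC + 10h = 02:10 Yalvand standard time (rolling into the next day, 24 February 2020).
Daylight saving runs 16 February – 5 October; the standard-time date in Yalvand, 24 February 2020, is inside that window, so Yalvand is at UTC+11:00.
16:10 UTC + 11h = 03:10 Yalvand (rolling into the next day, 24 February 2020).

03:10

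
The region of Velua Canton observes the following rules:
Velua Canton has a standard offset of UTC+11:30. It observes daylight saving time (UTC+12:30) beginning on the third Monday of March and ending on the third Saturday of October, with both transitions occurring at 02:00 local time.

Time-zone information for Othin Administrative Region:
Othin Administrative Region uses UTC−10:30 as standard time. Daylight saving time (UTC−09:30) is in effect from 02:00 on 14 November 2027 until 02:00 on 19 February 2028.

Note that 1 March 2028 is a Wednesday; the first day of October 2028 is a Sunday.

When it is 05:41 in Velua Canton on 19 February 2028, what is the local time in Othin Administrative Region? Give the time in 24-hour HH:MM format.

1 March 2028 is a Wednesday, so the first Monday is March 6 and the third is March 20.
1 October 2028 is a Sunday, so the first Saturday is October 7 and the third is October 21.
19 February 2028 is outside the daylight-saving period (20 March – 21 October), so Velua Canton is on standard time, UTC+11:30.
05:41 Velua Canton − 11h30m = 18:11 UTC (rolling into the previous day, 18 February 2028).
At the standard offset (UTC−10:30), 18:11 UTC − 10h30m = 07:41 Othin Administrative Region standard time.
Daylight saving runs 14 November 2027 – 19 February 2028; the standard-time date in Othin Administrative Region, 18 February 2028, is inside that window, so Othin Administrative Region is at UTC−09:30.
18:11 UTC − 9h30m = 08:41 Othin Administrative Region.

08:41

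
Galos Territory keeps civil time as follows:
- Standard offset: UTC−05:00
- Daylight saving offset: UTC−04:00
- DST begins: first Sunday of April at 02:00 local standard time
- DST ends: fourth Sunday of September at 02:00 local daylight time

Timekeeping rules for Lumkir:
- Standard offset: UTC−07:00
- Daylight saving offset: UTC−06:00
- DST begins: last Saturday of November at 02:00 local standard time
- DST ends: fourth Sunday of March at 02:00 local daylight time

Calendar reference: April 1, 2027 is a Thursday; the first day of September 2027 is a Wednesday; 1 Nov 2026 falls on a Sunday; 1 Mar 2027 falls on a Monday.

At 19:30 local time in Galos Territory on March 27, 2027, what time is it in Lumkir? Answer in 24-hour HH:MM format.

18:30

1 April 2027 is a Thursday, so the first Sunday is April 4.
1 September 2027 is a Wednesday, so the first Sunday is September 5 and the fourth is September 26.
March 27, 2027 is outside the daylight-saving period (4 April – 26 September), so Galos Territory is on standard time, UTC−05:00.
19:30 Galos Territory + 5h = 00:30 UTC (rolling into the next day, 28 March 2027).
1 November 2026 is a Sunday, so Saturdays fall on 7, 14, 21, 28; the last is November 28.
1 March 2027 is a Monday, so the first Sunday is March 7 and the fourth is March 28.
At the standard offset (UTC−07:00), 00:30 UTC − 7h = 17:30 Lumkir standard time (rolling into the previous day, 27 March 2027).
The standard-time date in Lumkir, March 27, 2027, falls between 28 November 2026 and 28 March 2027, so daylight saving is in effect and Lumkir is at UTC−06:00.
00:30 UTC − 6h = 18:30 Lumkir (rolling into the previous day, 27 March 2027).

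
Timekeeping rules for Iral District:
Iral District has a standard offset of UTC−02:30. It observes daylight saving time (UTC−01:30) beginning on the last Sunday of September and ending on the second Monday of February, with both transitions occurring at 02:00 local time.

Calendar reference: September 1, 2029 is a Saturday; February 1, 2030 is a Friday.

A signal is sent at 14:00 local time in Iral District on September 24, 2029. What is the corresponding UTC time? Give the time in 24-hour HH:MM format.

16:30

1 September 2029 is a Saturday, so Sundays fall on 2, 9, 16, 23, 30; the last is September 30.
1 February 2030 is a Friday, so the first Monday is February 4 and the second is February 11.
September 24, 2029 is outside the daylight-saving period (30 September 2029 – 11 February 2030), so Iral District is on standard time, UTC−02:30.
14:00 local + 2h30m = 16:30 UTC.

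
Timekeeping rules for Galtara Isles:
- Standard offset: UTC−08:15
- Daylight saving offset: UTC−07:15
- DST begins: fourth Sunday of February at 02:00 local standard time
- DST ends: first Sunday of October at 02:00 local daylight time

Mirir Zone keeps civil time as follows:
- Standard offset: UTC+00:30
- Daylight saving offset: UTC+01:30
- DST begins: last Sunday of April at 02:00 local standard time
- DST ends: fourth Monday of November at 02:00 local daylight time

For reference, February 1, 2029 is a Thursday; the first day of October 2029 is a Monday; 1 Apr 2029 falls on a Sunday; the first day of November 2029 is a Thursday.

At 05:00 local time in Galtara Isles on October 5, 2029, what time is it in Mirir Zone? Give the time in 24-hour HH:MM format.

1 February 2029 is a Thursday, so the first Sunday is February 4 and the fourth is February 25.
1 October 2029 is a Monday, so the first Sunday is October 7.
October 5, 2029 falls between 25 February and 7 October, so daylight saving is in effect and Galtara Isles is at UTC−07:15.
05:00 Galtara Isles + 7h15m = 12:15 UTC.
1 April 2029 is a Sunday, so Sundays fall on 1, 8, 15, 22, 29; the last is April 29.
1 November 2029 is a Thursday, so the first Monday is November 5 and the fourth is November 26.
At the standard offset (UTC+00:30), 12:15 UTC + 0h30m = 12:45 Mirir Zone standard time.
The standard-time date in Mirir Zone, October 5, 2029, lies within the daylight-saving period (29 April – 26 November), so Mirir Zone is on daylight time, UTC+01:30.
12:15 UTC + 1h30m = 13:45 Mirir Zone.

13:45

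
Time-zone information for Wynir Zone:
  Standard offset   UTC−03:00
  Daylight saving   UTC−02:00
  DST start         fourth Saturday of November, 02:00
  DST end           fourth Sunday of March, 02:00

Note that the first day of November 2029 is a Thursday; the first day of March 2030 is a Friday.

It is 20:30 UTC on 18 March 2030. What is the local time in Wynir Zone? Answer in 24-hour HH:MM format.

1 November 2029 is a Thursday, so the first Saturday is November 3 and the fourth is November 24.
1 March 2030 is a Friday, so the first Sunday is March 3 and the fourth is March 24.
At the standard offset (UTC−03:00), 20:30 UTC − 3h = 17:30 Wynir Zone standard time.
The standard-time date in Wynir Zone, 18 March 2030, falls between 24 November 2029 and 24 March 2030, so daylight saving is in effect and Wynir Zone is at UTC−02:00.
20:30 UTC − 2h = 18:30 local.

18:30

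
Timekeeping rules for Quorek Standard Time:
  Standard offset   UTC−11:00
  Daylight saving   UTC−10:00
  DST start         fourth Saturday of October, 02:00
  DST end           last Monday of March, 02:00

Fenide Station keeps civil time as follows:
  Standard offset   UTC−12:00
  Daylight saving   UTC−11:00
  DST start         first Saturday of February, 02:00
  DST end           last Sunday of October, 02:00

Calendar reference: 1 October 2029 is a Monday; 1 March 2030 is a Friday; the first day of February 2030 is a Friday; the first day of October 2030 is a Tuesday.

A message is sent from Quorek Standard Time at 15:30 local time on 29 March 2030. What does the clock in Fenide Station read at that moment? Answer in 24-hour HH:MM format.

1 October 2029 is a Monday, so the first Saturday is October 6 and the fourth is October 27.
1 March 2030 is a Friday, so Mondays fall on 4, 11, 18, 25; the last is March 25.
Daylight saving runs 27 October 2029 – 25 March 2030; 29 March 2030 is outside that window, so Quorek Standard Time is on standard time at UTC−11:00.
15:30 Quorek Standard Time + 11h = 02:30 UTC (rolling into the next day, 30 March 2030).
1 February 2030 is a Friday, so the first Saturday is February 2.
1 October 2030 is a Tuesday, so Sundays fall on 6, 13, 20, 27; the last is October 27.
At the standard offset (UTC−12:00), 02:30 UTC − 12h = 14:30 Fenide Station standard time (rolling into the previous day, 29 March 2030).
The standard-time date in Fenide Station, 29 March 2030, falls between 2 February and 27 October, so daylight saving is in effect and Fenide Station is at UTC−11:00.
02:30 UTC − 11h = 15:30 Fenide Station (rolling into the previous day, 29 March 2030).

15:30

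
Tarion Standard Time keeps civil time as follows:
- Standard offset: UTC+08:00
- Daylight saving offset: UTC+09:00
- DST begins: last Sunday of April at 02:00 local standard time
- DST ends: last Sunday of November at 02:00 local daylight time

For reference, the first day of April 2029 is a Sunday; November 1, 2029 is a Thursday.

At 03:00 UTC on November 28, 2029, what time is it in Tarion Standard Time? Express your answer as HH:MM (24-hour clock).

11:00

1 April 2029 is a Sunday, so Sundays fall on 1, 8, 15, 22, 29; the last is April 29.
1 November 2029 is a Thursday, so Sundays fall on 4, 11, 18, 25; the last is November 25.
At the standard offset (UTC+08:00), 03:00 UTC + 8h = 11:00 Tarion Standard Time standard time.
The standard-time date in Tarion Standard Time, November 28, 2029, does not fall between 29 April and 25 November, so daylight saving is not in effect and Tarion Standard Time is at UTC+08:00.
03:00 UTC + 8h = 11:00 local.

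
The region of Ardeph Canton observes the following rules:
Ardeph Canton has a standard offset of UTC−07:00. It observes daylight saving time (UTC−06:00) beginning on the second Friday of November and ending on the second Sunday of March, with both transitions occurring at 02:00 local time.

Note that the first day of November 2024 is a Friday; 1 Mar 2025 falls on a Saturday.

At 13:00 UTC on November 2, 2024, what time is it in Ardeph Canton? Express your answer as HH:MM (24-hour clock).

1 November 2024 is a Friday, so the first Friday is November 1 and the second is November 8.
1 March 2025 is a Saturday, so the first Sunday is March 2 and the second is March 9.
At the standard offset (UTC−07:00), 13:00 UTC − 7h = 06:00 Ardeph Canton standard time.
The standard-time date in Ardeph Canton, November 2, 2024, does not fall between 8 November 2024 and 9 March 2025, so daylight saving is not in effect and Ardeph Canton is at UTC−07:00.
13:00 UTC − 7h = 06:00 local.

06:00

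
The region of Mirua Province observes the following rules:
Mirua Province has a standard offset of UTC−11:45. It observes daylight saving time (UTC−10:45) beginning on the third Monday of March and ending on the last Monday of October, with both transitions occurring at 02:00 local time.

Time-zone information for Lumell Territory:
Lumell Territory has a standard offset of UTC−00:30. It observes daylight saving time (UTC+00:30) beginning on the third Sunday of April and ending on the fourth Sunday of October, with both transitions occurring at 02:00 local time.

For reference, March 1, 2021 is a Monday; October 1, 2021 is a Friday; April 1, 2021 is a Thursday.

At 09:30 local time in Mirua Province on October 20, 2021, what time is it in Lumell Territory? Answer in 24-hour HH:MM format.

20:45

1 March 2021 is a Monday, so the first Monday is March 1 and the third is March 15.
1 October 2021 is a Friday, so Mondays fall on 4, 11, 18, 25; the last is October 25.
Daylight saving runs 15 March – 25 October; October 20, 2021 is inside that window, so Mirua Province is at UTC−10:45.
09:30 Mirua Province + 10h45m = 20:15 UTC.
1 April 2021 is a Thursday, so the first Sunday is April 4 and the third is April 18.
1 October 2021 is a Friday, so the first Sunday is October 3 and the fourth is October 24.
At the standard offset (UTC−00:30), 20:15 UTC − 0h30m = 19:45 Lumell Territory standard time.
The standard-time date in Lumell Territory, October 20, 2021, lies within the daylight-saving period (18 April – 24 October), so Lumell Territory is on daylight time, UTC+00:30.
20:15 UTC + 0h30m = 20:45 Lumell Territory.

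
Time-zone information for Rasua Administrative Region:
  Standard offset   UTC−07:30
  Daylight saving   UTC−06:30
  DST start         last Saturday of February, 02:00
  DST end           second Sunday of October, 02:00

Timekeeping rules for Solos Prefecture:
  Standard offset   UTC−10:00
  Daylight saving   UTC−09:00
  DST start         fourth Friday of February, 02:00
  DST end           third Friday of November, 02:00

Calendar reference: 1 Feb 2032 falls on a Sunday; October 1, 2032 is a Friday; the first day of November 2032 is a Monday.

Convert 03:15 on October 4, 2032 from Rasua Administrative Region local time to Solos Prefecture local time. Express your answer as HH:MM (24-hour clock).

00:45

1 February 2032 is a Sunday, so Saturdays fall on 7, 14, 21, 28; the last is February 28.
1 October 2032 is a Friday, so the first Sunday is October 3 and the second is October 10.
October 4, 2032 falls between 28 February and 10 October, so daylight saving is in effect and Rasua Administrative Region is at UTC−06:30.
03:15 Rasua Administrative Region + 6h30m = 09:45 UTC.
1 February 2032 is a Sunday, so the first Friday is February 6 and the fourth is February 27.
1 November 2032 is a Monday, so the first Friday is November 5 and the third is November 19.
At the standard offset (UTC−10:00), 09:45 UTC − 10h = 23:45 Solos Prefecture standard time (rolling into the previous day, 3 October 2032).
The standard-time date in Solos Prefecture, October 3, 2032, lies within the daylight-saving period (27 February – 19 November), so Solos Prefecture is on daylight time, UTC−09:00.
09:45 UTC − 9h = 00:45 Solos Prefecture.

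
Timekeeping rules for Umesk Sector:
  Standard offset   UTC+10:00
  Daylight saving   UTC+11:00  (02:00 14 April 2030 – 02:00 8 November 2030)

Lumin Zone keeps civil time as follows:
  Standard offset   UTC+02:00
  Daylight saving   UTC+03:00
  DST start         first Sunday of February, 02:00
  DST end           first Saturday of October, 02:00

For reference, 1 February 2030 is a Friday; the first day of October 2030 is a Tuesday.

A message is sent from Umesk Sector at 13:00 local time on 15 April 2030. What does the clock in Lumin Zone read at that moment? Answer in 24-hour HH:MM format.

15 April 2030 falls between 14 April and 8 November, so daylight saving is in effect and Umesk Sector is at UTC+11:00.
13:00 Umesk Sector − 11h = 02:00 UTC.
1 February 2030 is a Friday, so the first Sunday is February 3.
1 October 2030 is a Tuesday, so the first Saturday is October 5.
At the standard offset (UTC+02:00), 02:00 UTC + 2h = 04:00 Lumin Zone standard time.
Daylight saving runs 3 February – 5 October; the standard-time date in Lumin Zone, 15 April 2030, is inside that window, so Lumin Zone is at UTC+03:00.
02:00 UTC + 3h = 05:00 Lumin Zone.

05:00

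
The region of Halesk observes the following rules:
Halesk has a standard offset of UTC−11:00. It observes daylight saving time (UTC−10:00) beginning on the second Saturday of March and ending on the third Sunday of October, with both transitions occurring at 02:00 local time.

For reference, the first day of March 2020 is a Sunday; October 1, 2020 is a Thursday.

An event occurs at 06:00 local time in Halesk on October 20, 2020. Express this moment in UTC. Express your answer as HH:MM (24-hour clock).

17:00

1 March 2020 is a Sunday, so the first Saturday is March 7 and the second is March 14.
1 October 2020 is a Thursday, so the first Sunday is October 4 and the third is October 18.
October 20, 2020 does not fall between 14 March and 18 October, so daylight saving is not in effect and Halesk is at UTC−11:00.
06:00 local + 11h = 17:00 UTC.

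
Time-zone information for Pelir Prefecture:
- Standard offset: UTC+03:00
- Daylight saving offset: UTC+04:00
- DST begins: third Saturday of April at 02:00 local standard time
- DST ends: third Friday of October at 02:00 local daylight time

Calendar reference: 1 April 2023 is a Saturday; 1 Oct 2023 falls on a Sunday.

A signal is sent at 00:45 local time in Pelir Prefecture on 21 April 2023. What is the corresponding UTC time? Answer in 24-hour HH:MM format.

20:45

1 April 2023 is a Saturday, so the first Saturday is April 1 and the third is April 15.
1 October 2023 is a Sunday, so the first Friday is October 6 and the third is October 20.
21 April 2023 falls between 15 April and 20 October, so daylight saving is in effect and Pelir Prefecture is at UTC+04:00.
00:45 local − 4h = 20:45 UTC (rolling into the previous day, 20 April 2023).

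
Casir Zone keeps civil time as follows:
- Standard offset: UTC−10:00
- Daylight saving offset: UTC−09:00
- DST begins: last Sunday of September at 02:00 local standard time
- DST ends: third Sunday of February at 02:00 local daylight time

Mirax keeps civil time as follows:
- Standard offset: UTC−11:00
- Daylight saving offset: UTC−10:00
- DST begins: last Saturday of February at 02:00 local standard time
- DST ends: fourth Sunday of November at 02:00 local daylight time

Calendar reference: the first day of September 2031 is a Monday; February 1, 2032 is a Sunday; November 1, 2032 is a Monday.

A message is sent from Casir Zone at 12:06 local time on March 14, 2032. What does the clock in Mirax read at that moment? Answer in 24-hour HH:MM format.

1 September 2031 is a Monday, so Sundays fall on 7, 14, 21, 28; the last is September 28.
1 February 2032 is a Sunday, so the first Sunday is February 1 and the third is February 15.
Daylight saving runs 28 September 2031 – 15 February 2032; March 14, 2032 is outside that window, so Casir Zone is on standard time at UTC−10:00.
12:06 Casir Zone + 10h = 22:06 UTC.
1 February 2032 is a Sunday, so Saturdays fall on 7, 14, 21, 28; the last is February 28.
1 November 2032 is a Monday, so the first Sunday is November 7 and the fourth is November 28.
At the standard offset (UTC−11:00), 22:06 UTC − 11h = 11:06 Mirax standard time.
The standard-time date in Mirax, March 14, 2032, lies within the daylight-saving period (28 February – 28 November), so Mirax is on daylight time, UTC−10:00.
22:06 UTC − 10h = 12:06 Mirax.

12:06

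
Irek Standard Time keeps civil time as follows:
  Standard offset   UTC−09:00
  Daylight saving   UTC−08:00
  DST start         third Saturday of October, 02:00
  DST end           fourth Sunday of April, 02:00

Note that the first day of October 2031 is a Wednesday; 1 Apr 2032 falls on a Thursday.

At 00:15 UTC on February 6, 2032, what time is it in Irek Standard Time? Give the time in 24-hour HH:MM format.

1 October 2031 is a Wednesday, so the first Saturday is October 4 and the third is October 18.
1 April 2032 is a Thursday, so the first Sunday is April 4 and the fourth is April 25.
At the standard offset (UTC−09:00), 00:15 UTC − 9h = 15:15 Irek Standard Time standard time (rolling into the previous day, 5 February 2032).
Daylight saving runs 18 October 2031 – 25 April 2032; the standard-time date in Irek Standard Time, February 5, 2032, is inside that window, so Irek Standard Time is at UTC−08:00.
00:15 UTC − 8h = 16:15 local (rolling into the previous day, 5 February 2032).

16:15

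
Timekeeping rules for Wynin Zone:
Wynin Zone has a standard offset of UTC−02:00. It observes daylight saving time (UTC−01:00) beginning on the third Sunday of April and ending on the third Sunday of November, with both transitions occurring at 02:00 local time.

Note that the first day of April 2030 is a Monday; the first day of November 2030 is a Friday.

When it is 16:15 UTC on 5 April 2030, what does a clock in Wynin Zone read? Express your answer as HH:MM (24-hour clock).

1 April 2030 is a Monday, so the first Sunday is April 7 and the third is April 21.
1 November 2030 is a Friday, so the first Sunday is November 3 and the third is November 17.
At the standard offset (UTC−02:00), 16:15 UTC − 2h = 14:15 Wynin Zone standard time.
The standard-time date in Wynin Zone, 5 April 2030, is outside the daylight-saving period (21 April – 17 November), so Wynin Zone is on standard time, UTC−02:00.
16:15 UTC − 2h = 14:15 local.

14:15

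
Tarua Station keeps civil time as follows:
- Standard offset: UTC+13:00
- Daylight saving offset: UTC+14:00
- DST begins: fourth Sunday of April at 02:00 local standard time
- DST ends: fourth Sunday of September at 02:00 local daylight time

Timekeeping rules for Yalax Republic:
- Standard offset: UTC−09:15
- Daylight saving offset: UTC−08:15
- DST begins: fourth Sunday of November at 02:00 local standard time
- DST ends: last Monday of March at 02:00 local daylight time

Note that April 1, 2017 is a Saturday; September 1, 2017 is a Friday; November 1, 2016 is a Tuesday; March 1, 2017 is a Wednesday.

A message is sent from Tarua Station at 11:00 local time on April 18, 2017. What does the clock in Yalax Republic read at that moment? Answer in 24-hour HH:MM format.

1 April 2017 is a Saturday, so the first Sunday is April 2 and the fourth is April 23.
1 September 2017 is a Friday, so the first Sunday is September 3 and the fourth is September 24.
Daylight saving runs 23 April – 24 September; April 18, 2017 is outside that window, so Tarua Station is on standard time at UTC+13:00.
11:00 Tarua Station − 13h = 22:00 UTC (rolling into the previous day, 17 April 2017).
1 November 2016 is a Tuesday, so the first Sunday is November 6 and the fourth is November 27.
1 March 2017 is a Wednesday, so Mondays fall on 6, 13, 20, 27; the last is March 27.
At the standard offset (UTC−09:15), 22:00 UTC − 9h15m = 12:45 Yalax Republic standard time.
The standard-time date in Yalax Republic, April 17, 2017, is outside the daylight-saving period (27 November 2016 – 27 March 2017), so Yalax Republic is on standard time, UTC−09:15.
22:00 UTC − 9h15m = 12:45 Yalax Republic.

12:45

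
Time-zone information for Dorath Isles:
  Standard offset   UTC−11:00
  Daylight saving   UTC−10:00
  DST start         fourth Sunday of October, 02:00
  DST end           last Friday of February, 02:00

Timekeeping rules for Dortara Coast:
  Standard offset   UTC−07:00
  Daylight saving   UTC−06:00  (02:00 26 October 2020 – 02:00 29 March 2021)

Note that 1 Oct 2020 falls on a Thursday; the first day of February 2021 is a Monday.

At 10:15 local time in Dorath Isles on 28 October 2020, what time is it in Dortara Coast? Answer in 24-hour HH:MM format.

14:15

1 October 2020 is a Thursday, so the first Sunday is October 4 and the fourth is October 25.
1 February 2021 is a Monday, so Fridays fall on 5, 12, 19, 26; the last is February 26.
28 October 2020 falls between 25 October 2020 and 26 February 2021, so daylight saving is in effect and Dorath Isles is at UTC−10:00.
10:15 Dorath Isles + 10h = 20:15 UTC.
At the standard offset (UTC−07:00), 20:15 UTC − 7h = 13:15 Dortara Coast standard time.
The standard-time date in Dortara Coast, 28 October 2020, lies within the daylight-saving period (26 October 2020 – 29 March 2021), so Dortara Coast is on daylight time, UTC−06:00.
20:15 UTC − 6h = 14:15 Dortara Coast.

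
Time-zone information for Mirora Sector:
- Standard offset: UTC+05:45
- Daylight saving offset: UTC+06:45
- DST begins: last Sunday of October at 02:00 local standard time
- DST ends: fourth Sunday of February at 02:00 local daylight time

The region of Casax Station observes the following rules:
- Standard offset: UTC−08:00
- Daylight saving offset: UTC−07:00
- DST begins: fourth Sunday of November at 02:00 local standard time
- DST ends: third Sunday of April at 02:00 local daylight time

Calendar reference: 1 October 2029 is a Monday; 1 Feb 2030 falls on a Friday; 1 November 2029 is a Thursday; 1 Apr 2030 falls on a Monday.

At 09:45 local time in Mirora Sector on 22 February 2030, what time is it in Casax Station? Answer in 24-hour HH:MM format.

1 October 2029 is a Monday, so Sundays fall on 7, 14, 21, 28; the last is October 28.
1 February 2030 is a Friday, so the first Sunday is February 3 and the fourth is February 24.
22 February 2030 falls between 28 October 2029 and 24 February 2030, so daylight saving is in effect and Mirora Sector is at UTC+06:45.
09:45 Mirora Sector − 6h45m = 03:00 UTC.
1 November 2029 is a Thursday, so the first Sunday is November 4 and the fourth is November 25.
1 April 2030 is a Monday, so the first Sunday is April 7 and the third is April 21.
At the standard offset (UTC−08:00), 03:00 UTC − 8h = 19:00 Casax Station standard time (rolling into the previous day, 21 February 2030).
Daylight saving runs 25 November 2029 – 21 April 2030; the standard-time date in Casax Station, 21 February 2030, is inside that window, so Casax Station is at UTC−07:00.
03:00 UTC − 7h = 20:00 Casax Station (rolling into the previous day, 21 February 2030).

20:00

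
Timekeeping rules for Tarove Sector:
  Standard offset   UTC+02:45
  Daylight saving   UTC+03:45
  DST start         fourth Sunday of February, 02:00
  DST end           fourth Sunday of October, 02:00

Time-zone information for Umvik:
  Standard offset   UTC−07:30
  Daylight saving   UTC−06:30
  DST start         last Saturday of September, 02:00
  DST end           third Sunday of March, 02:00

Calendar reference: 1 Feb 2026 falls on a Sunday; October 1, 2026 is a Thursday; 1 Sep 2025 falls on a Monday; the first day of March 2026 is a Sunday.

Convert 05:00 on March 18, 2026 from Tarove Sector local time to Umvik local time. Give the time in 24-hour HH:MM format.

1 February 2026 is a Sunday, so the first Sunday is February 1 and the fourth is February 22.
1 October 2026 is a Thursday, so the first Sunday is October 4 and the fourth is October 25.
March 18, 2026 lies within the daylight-saving period (22 February – 25 October), so Tarove Sector is on daylight time, UTC+03:45.
05:00 Tarove Sector − 3h45m = 01:15 UTC.
1 September 2025 is a Monday, so Saturdays fall on 6, 13, 20, 27; the last is September 27.
1 March 2026 is a Sunday, so the first Sunday is March 1 and the third is March 15.
At the standard offset (UTC−07:30), 01:15 UTC − 7h30m = 17:45 Umvik standard time (rolling into the previous day, 17 March 2026).
The standard-time date in Umvik, March 17, 2026, does not fall between 27 September 2025 and 15 March 2026, so daylight saving is not in effect and Umvik is at UTC−07:30.
01:15 UTC − 7h30m = 17:45 Umvik (rolling into the previous day, 17 March 2026).

17:45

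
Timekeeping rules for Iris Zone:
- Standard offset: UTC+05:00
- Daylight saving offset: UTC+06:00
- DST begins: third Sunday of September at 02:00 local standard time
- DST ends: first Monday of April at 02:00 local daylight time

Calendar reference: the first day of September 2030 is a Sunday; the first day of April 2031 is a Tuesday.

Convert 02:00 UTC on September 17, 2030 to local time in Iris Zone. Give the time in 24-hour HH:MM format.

08:00

1 September 2030 is a Sunday, so the first Sunday is September 1 and the third is September 15.
1 April 2031 is a Tuesday, so the first Monday is April 7.
At the standard offset (UTC+05:00), 02:00 UTC + 5h = 07:00 Iris Zone standard time.
Daylight saving runs 15 September 2030 – 7 April 2031; the standard-time date in Iris Zone, September 17, 2030, is inside that window, so Iris Zone is at UTC+06:00.
02:00 UTC + 6h = 08:00 local.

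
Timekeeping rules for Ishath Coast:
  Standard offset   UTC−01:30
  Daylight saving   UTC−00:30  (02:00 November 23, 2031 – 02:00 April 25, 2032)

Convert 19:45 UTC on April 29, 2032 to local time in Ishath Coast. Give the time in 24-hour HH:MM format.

At the standard offset (UTC−01:30), 19:45 UTC − 1h30m = 18:15 Ishath Coast standard time.
The standard-time date in Ishath Coast, April 29, 2032, is outside the daylight-saving period (23 November 2031 – 25 April 2032), so Ishath Coast is on standard time, UTC−01:30.
19:45 UTC − 1h30m = 18:15 local.

18:15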